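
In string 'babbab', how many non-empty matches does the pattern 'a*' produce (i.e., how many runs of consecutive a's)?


Pattern 'a*' matches zero or more a's. We want non-empty runs of consecutive a's.
String: 'babbab'
Walking through the string to find runs of a's:
  Run 1: positions 1-1 -> 'a'
  Run 2: positions 4-4 -> 'a'
Non-empty runs found: ['a', 'a']
Count: 2

2


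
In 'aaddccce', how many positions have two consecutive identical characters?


Looking for consecutive identical characters in 'aaddccce':
  pos 0-1: 'a' vs 'a' -> MATCH ('aa')
  pos 1-2: 'a' vs 'd' -> different
  pos 2-3: 'd' vs 'd' -> MATCH ('dd')
  pos 3-4: 'd' vs 'c' -> different
  pos 4-5: 'c' vs 'c' -> MATCH ('cc')
  pos 5-6: 'c' vs 'c' -> MATCH ('cc')
  pos 6-7: 'c' vs 'e' -> different
Consecutive identical pairs: ['aa', 'dd', 'cc', 'cc']
Count: 4

4


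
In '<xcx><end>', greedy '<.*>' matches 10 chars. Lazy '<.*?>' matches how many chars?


Greedy '<.*>' tries to match as MUCH as possible.
Lazy '<.*?>' tries to match as LITTLE as possible.

String: '<xcx><end>'
Greedy '<.*>' starts at first '<' and extends to the LAST '>': '<xcx><end>' (10 chars)
Lazy '<.*?>' starts at first '<' and stops at the FIRST '>': '<xcx>' (5 chars)

5


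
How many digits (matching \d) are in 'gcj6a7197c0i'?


\d matches any digit 0-9.
Scanning 'gcj6a7197c0i':
  pos 3: '6' -> DIGIT
  pos 5: '7' -> DIGIT
  pos 6: '1' -> DIGIT
  pos 7: '9' -> DIGIT
  pos 8: '7' -> DIGIT
  pos 10: '0' -> DIGIT
Digits found: ['6', '7', '1', '9', '7', '0']
Total: 6

6


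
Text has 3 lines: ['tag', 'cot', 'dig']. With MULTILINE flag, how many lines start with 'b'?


With MULTILINE flag, ^ matches the start of each line.
Lines: ['tag', 'cot', 'dig']
Checking which lines start with 'b':
  Line 1: 'tag' -> no
  Line 2: 'cot' -> no
  Line 3: 'dig' -> no
Matching lines: []
Count: 0

0


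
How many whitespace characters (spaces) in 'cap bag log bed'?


\s matches whitespace characters (spaces, tabs, etc.).
Text: 'cap bag log bed'
This text has 4 words separated by spaces.
Number of spaces = number of words - 1 = 4 - 1 = 3

3


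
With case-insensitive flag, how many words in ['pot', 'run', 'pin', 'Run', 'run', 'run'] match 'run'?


Case-insensitive matching: compare each word's lowercase form to 'run'.
  'pot' -> lower='pot' -> no
  'run' -> lower='run' -> MATCH
  'pin' -> lower='pin' -> no
  'Run' -> lower='run' -> MATCH
  'run' -> lower='run' -> MATCH
  'run' -> lower='run' -> MATCH
Matches: ['run', 'Run', 'run', 'run']
Count: 4

4


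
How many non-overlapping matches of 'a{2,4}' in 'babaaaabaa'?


Pattern 'a{2,4}' matches between 2 and 4 consecutive a's (greedy).
String: 'babaaaabaa'
Finding runs of a's and applying greedy matching:
  Run at pos 1: 'a' (length 1)
  Run at pos 3: 'aaaa' (length 4)
  Run at pos 8: 'aa' (length 2)
Matches: ['aaaa', 'aa']
Count: 2

2


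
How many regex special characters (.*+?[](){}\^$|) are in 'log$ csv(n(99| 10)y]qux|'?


Regex special characters are: . * + ? [ ] ( ) { } \ ^ $ |
Scanning 'log$ csv(n(99| 10)y]qux|':
  pos 3: '$' -> SPECIAL
  pos 8: '(' -> SPECIAL
  pos 10: '(' -> SPECIAL
  pos 13: '|' -> SPECIAL
  pos 17: ')' -> SPECIAL
  pos 19: ']' -> SPECIAL
  pos 23: '|' -> SPECIAL
Special chars found: ['$', '(', '(', '|', ')', ']', '|']
Total: 7

7


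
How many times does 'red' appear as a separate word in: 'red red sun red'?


Scanning each word for exact match 'red':
  Word 1: 'red' -> MATCH
  Word 2: 'red' -> MATCH
  Word 3: 'sun' -> no
  Word 4: 'red' -> MATCH
Total matches: 3

3


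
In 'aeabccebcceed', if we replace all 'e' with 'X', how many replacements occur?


re.sub('e', 'X', text) replaces every occurrence of 'e' with 'X'.
Text: 'aeabccebcceed'
Scanning for 'e':
  pos 1: 'e' -> replacement #1
  pos 6: 'e' -> replacement #2
  pos 10: 'e' -> replacement #3
  pos 11: 'e' -> replacement #4
Total replacements: 4

4


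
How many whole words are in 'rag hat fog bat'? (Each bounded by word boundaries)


Word boundaries (\b) mark the start/end of each word.
Text: 'rag hat fog bat'
Splitting by whitespace:
  Word 1: 'rag'
  Word 2: 'hat'
  Word 3: 'fog'
  Word 4: 'bat'
Total whole words: 4

4


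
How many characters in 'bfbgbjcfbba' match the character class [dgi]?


Character class [dgi] matches any of: {d, g, i}
Scanning string 'bfbgbjcfbba' character by character:
  pos 0: 'b' -> no
  pos 1: 'f' -> no
  pos 2: 'b' -> no
  pos 3: 'g' -> MATCH
  pos 4: 'b' -> no
  pos 5: 'j' -> no
  pos 6: 'c' -> no
  pos 7: 'f' -> no
  pos 8: 'b' -> no
  pos 9: 'b' -> no
  pos 10: 'a' -> no
Total matches: 1

1


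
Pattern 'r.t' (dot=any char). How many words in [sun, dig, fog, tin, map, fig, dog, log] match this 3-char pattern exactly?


Pattern 'r.t' means: starts with 'r', any single char, ends with 't'.
Checking each word (must be exactly 3 chars):
  'sun' (len=3): no
  'dig' (len=3): no
  'fog' (len=3): no
  'tin' (len=3): no
  'map' (len=3): no
  'fig' (len=3): no
  'dog' (len=3): no
  'log' (len=3): no
Matching words: []
Total: 0

0


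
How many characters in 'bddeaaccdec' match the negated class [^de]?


Negated class [^de] matches any char NOT in {d, e}
Scanning 'bddeaaccdec':
  pos 0: 'b' -> MATCH
  pos 1: 'd' -> no (excluded)
  pos 2: 'd' -> no (excluded)
  pos 3: 'e' -> no (excluded)
  pos 4: 'a' -> MATCH
  pos 5: 'a' -> MATCH
  pos 6: 'c' -> MATCH
  pos 7: 'c' -> MATCH
  pos 8: 'd' -> no (excluded)
  pos 9: 'e' -> no (excluded)
  pos 10: 'c' -> MATCH
Total matches: 6

6


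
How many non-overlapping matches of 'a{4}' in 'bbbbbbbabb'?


Pattern 'a{4}' matches exactly 4 consecutive a's (greedy, non-overlapping).
String: 'bbbbbbbabb'
Scanning for runs of a's:
  Run at pos 7: 'a' (length 1) -> 0 match(es)
Matches found: []
Total: 0

0


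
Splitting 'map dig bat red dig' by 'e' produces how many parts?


Splitting by 'e' breaks the string at each occurrence of the separator.
Text: 'map dig bat red dig'
Parts after split:
  Part 1: 'map dig bat r'
  Part 2: 'd dig'
Total parts: 2

2


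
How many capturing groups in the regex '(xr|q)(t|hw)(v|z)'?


To count capturing groups, count each '(' that starts a group.
Pattern: '(xr|q)(t|hw)(v|z)'
Walking through the pattern:
  Position 0: '(' -> group #1
  Position 6: '(' -> group #2
  Position 12: '(' -> group #3
Total capturing groups: 3

3


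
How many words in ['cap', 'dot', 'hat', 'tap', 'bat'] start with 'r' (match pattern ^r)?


Pattern ^r anchors to start of word. Check which words begin with 'r':
  'cap' -> no
  'dot' -> no
  'hat' -> no
  'tap' -> no
  'bat' -> no
Matching words: []
Count: 0

0


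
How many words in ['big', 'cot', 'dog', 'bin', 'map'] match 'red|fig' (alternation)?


Alternation 'red|fig' matches either 'red' or 'fig'.
Checking each word:
  'big' -> no
  'cot' -> no
  'dog' -> no
  'bin' -> no
  'map' -> no
Matches: []
Count: 0

0


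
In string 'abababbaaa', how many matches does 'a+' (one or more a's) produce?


Pattern 'a+' matches one or more consecutive a's.
String: 'abababbaaa'
Scanning for runs of a:
  Match 1: 'a' (length 1)
  Match 2: 'a' (length 1)
  Match 3: 'a' (length 1)
  Match 4: 'aaa' (length 3)
Total matches: 4

4


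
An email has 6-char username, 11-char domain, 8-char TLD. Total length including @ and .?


An email address has format: username@domain.tld
Username length: 6
'@' character: 1
Domain length: 11
'.' character: 1
TLD length: 8
Total = 6 + 1 + 11 + 1 + 8 = 27

27


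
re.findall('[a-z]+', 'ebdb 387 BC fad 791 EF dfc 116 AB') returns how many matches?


Pattern '[a-z]+' finds one or more lowercase letters.
Text: 'ebdb 387 BC fad 791 EF dfc 116 AB'
Scanning for matches:
  Match 1: 'ebdb'
  Match 2: 'fad'
  Match 3: 'dfc'
Total matches: 3

3


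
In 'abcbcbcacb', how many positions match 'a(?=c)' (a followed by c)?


Lookahead 'a(?=c)' matches 'a' only when followed by 'c'.
String: 'abcbcbcacb'
Checking each position where char is 'a':
  pos 0: 'a' -> no (next='b')
  pos 7: 'a' -> MATCH (next='c')
Matching positions: [7]
Count: 1

1


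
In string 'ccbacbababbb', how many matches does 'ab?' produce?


Pattern 'ab?' matches 'a' optionally followed by 'b'.
String: 'ccbacbababbb'
Scanning left to right for 'a' then checking next char:
  Match 1: 'a' (a not followed by b)
  Match 2: 'ab' (a followed by b)
  Match 3: 'ab' (a followed by b)
Total matches: 3

3


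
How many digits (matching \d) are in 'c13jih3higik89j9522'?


\d matches any digit 0-9.
Scanning 'c13jih3higik89j9522':
  pos 1: '1' -> DIGIT
  pos 2: '3' -> DIGIT
  pos 6: '3' -> DIGIT
  pos 12: '8' -> DIGIT
  pos 13: '9' -> DIGIT
  pos 15: '9' -> DIGIT
  pos 16: '5' -> DIGIT
  pos 17: '2' -> DIGIT
  pos 18: '2' -> DIGIT
Digits found: ['1', '3', '3', '8', '9', '9', '5', '2', '2']
Total: 9

9


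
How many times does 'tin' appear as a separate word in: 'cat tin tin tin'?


Scanning each word for exact match 'tin':
  Word 1: 'cat' -> no
  Word 2: 'tin' -> MATCH
  Word 3: 'tin' -> MATCH
  Word 4: 'tin' -> MATCH
Total matches: 3

3


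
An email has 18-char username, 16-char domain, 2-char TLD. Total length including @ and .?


An email address has format: username@domain.tld
Username length: 18
'@' character: 1
Domain length: 16
'.' character: 1
TLD length: 2
Total = 18 + 1 + 16 + 1 + 2 = 38

38


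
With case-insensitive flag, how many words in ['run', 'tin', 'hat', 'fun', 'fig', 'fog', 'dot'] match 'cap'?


Case-insensitive matching: compare each word's lowercase form to 'cap'.
  'run' -> lower='run' -> no
  'tin' -> lower='tin' -> no
  'hat' -> lower='hat' -> no
  'fun' -> lower='fun' -> no
  'fig' -> lower='fig' -> no
  'fog' -> lower='fog' -> no
  'dot' -> lower='dot' -> no
Matches: []
Count: 0

0


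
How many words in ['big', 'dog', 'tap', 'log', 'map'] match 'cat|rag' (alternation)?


Alternation 'cat|rag' matches either 'cat' or 'rag'.
Checking each word:
  'big' -> no
  'dog' -> no
  'tap' -> no
  'log' -> no
  'map' -> no
Matches: []
Count: 0

0


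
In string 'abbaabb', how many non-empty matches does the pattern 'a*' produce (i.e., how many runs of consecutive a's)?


Pattern 'a*' matches zero or more a's. We want non-empty runs of consecutive a's.
String: 'abbaabb'
Walking through the string to find runs of a's:
  Run 1: positions 0-0 -> 'a'
  Run 2: positions 3-4 -> 'aa'
Non-empty runs found: ['a', 'aa']
Count: 2

2


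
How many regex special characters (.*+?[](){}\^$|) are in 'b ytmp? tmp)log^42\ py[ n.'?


Regex special characters are: . * + ? [ ] ( ) { } \ ^ $ |
Scanning 'b ytmp? tmp)log^42\ py[ n.':
  pos 6: '?' -> SPECIAL
  pos 11: ')' -> SPECIAL
  pos 15: '^' -> SPECIAL
  pos 18: '\' -> SPECIAL
  pos 22: '[' -> SPECIAL
  pos 25: '.' -> SPECIAL
Special chars found: ['?', ')', '^', '\\', '[', '.']
Total: 6

6


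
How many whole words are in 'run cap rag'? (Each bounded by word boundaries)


Word boundaries (\b) mark the start/end of each word.
Text: 'run cap rag'
Splitting by whitespace:
  Word 1: 'run'
  Word 2: 'cap'
  Word 3: 'rag'
Total whole words: 3

3


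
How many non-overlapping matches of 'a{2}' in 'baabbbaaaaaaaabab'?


Pattern 'a{2}' matches exactly 2 consecutive a's (greedy, non-overlapping).
String: 'baabbbaaaaaaaabab'
Scanning for runs of a's:
  Run at pos 1: 'aa' (length 2) -> 1 match(es)
  Run at pos 6: 'aaaaaaaa' (length 8) -> 4 match(es)
  Run at pos 15: 'a' (length 1) -> 0 match(es)
Matches found: ['aa', 'aa', 'aa', 'aa', 'aa']
Total: 5

5


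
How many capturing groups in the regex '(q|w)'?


To count capturing groups, count each '(' that starts a group.
Pattern: '(q|w)'
Walking through the pattern:
  Position 0: '(' -> group #1
Total capturing groups: 1

1


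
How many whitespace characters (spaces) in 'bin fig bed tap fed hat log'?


\s matches whitespace characters (spaces, tabs, etc.).
Text: 'bin fig bed tap fed hat log'
This text has 7 words separated by spaces.
Number of spaces = number of words - 1 = 7 - 1 = 6

6


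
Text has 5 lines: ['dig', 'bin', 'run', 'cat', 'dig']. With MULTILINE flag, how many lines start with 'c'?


With MULTILINE flag, ^ matches the start of each line.
Lines: ['dig', 'bin', 'run', 'cat', 'dig']
Checking which lines start with 'c':
  Line 1: 'dig' -> no
  Line 2: 'bin' -> no
  Line 3: 'run' -> no
  Line 4: 'cat' -> MATCH
  Line 5: 'dig' -> no
Matching lines: ['cat']
Count: 1

1


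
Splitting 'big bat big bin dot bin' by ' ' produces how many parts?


Splitting by ' ' breaks the string at each occurrence of the separator.
Text: 'big bat big bin dot bin'
Parts after split:
  Part 1: 'big'
  Part 2: 'bat'
  Part 3: 'big'
  Part 4: 'bin'
  Part 5: 'dot'
  Part 6: 'bin'
Total parts: 6

6


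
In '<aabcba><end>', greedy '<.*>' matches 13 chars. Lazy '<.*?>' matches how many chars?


Greedy '<.*>' tries to match as MUCH as possible.
Lazy '<.*?>' tries to match as LITTLE as possible.

String: '<aabcba><end>'
Greedy '<.*>' starts at first '<' and extends to the LAST '>': '<aabcba><end>' (13 chars)
Lazy '<.*?>' starts at first '<' and stops at the FIRST '>': '<aabcba>' (8 chars)

8


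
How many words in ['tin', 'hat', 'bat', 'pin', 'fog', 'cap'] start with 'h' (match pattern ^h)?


Pattern ^h anchors to start of word. Check which words begin with 'h':
  'tin' -> no
  'hat' -> MATCH (starts with 'h')
  'bat' -> no
  'pin' -> no
  'fog' -> no
  'cap' -> no
Matching words: ['hat']
Count: 1

1


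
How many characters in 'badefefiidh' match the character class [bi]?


Character class [bi] matches any of: {b, i}
Scanning string 'badefefiidh' character by character:
  pos 0: 'b' -> MATCH
  pos 1: 'a' -> no
  pos 2: 'd' -> no
  pos 3: 'e' -> no
  pos 4: 'f' -> no
  pos 5: 'e' -> no
  pos 6: 'f' -> no
  pos 7: 'i' -> MATCH
  pos 8: 'i' -> MATCH
  pos 9: 'd' -> no
  pos 10: 'h' -> no
Total matches: 3

3


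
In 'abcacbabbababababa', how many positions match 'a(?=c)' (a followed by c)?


Lookahead 'a(?=c)' matches 'a' only when followed by 'c'.
String: 'abcacbabbababababa'
Checking each position where char is 'a':
  pos 0: 'a' -> no (next='b')
  pos 3: 'a' -> MATCH (next='c')
  pos 6: 'a' -> no (next='b')
  pos 9: 'a' -> no (next='b')
  pos 11: 'a' -> no (next='b')
  pos 13: 'a' -> no (next='b')
  pos 15: 'a' -> no (next='b')
Matching positions: [3]
Count: 1

1


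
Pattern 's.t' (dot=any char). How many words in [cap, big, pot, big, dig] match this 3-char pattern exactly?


Pattern 's.t' means: starts with 's', any single char, ends with 't'.
Checking each word (must be exactly 3 chars):
  'cap' (len=3): no
  'big' (len=3): no
  'pot' (len=3): no
  'big' (len=3): no
  'dig' (len=3): no
Matching words: []
Total: 0

0


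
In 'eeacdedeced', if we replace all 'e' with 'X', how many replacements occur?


re.sub('e', 'X', text) replaces every occurrence of 'e' with 'X'.
Text: 'eeacdedeced'
Scanning for 'e':
  pos 0: 'e' -> replacement #1
  pos 1: 'e' -> replacement #2
  pos 5: 'e' -> replacement #3
  pos 7: 'e' -> replacement #4
  pos 9: 'e' -> replacement #5
Total replacements: 5

5


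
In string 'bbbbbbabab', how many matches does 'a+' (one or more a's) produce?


Pattern 'a+' matches one or more consecutive a's.
String: 'bbbbbbabab'
Scanning for runs of a:
  Match 1: 'a' (length 1)
  Match 2: 'a' (length 1)
Total matches: 2

2


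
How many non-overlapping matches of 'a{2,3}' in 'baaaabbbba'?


Pattern 'a{2,3}' matches between 2 and 3 consecutive a's (greedy).
String: 'baaaabbbba'
Finding runs of a's and applying greedy matching:
  Run at pos 1: 'aaaa' (length 4)
  Run at pos 9: 'a' (length 1)
Matches: ['aaa']
Count: 1

1


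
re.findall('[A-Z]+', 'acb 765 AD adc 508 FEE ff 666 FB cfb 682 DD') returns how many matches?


Pattern '[A-Z]+' finds one or more uppercase letters.
Text: 'acb 765 AD adc 508 FEE ff 666 FB cfb 682 DD'
Scanning for matches:
  Match 1: 'AD'
  Match 2: 'FEE'
  Match 3: 'FB'
  Match 4: 'DD'
Total matches: 4

4


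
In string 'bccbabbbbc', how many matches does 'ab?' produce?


Pattern 'ab?' matches 'a' optionally followed by 'b'.
String: 'bccbabbbbc'
Scanning left to right for 'a' then checking next char:
  Match 1: 'ab' (a followed by b)
Total matches: 1

1


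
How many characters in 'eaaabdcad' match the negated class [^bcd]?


Negated class [^bcd] matches any char NOT in {b, c, d}
Scanning 'eaaabdcad':
  pos 0: 'e' -> MATCH
  pos 1: 'a' -> MATCH
  pos 2: 'a' -> MATCH
  pos 3: 'a' -> MATCH
  pos 4: 'b' -> no (excluded)
  pos 5: 'd' -> no (excluded)
  pos 6: 'c' -> no (excluded)
  pos 7: 'a' -> MATCH
  pos 8: 'd' -> no (excluded)
Total matches: 5

5


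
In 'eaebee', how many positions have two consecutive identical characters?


Looking for consecutive identical characters in 'eaebee':
  pos 0-1: 'e' vs 'a' -> different
  pos 1-2: 'a' vs 'e' -> different
  pos 2-3: 'e' vs 'b' -> different
  pos 3-4: 'b' vs 'e' -> different
  pos 4-5: 'e' vs 'e' -> MATCH ('ee')
Consecutive identical pairs: ['ee']
Count: 1

1


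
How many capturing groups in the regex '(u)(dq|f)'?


To count capturing groups, count each '(' that starts a group.
Pattern: '(u)(dq|f)'
Walking through the pattern:
  Position 0: '(' -> group #1
  Position 3: '(' -> group #2
Total capturing groups: 2

2


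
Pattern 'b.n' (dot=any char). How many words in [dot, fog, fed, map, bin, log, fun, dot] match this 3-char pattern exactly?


Pattern 'b.n' means: starts with 'b', any single char, ends with 'n'.
Checking each word (must be exactly 3 chars):
  'dot' (len=3): no
  'fog' (len=3): no
  'fed' (len=3): no
  'map' (len=3): no
  'bin' (len=3): MATCH
  'log' (len=3): no
  'fun' (len=3): no
  'dot' (len=3): no
Matching words: ['bin']
Total: 1

1


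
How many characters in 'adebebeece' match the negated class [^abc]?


Negated class [^abc] matches any char NOT in {a, b, c}
Scanning 'adebebeece':
  pos 0: 'a' -> no (excluded)
  pos 1: 'd' -> MATCH
  pos 2: 'e' -> MATCH
  pos 3: 'b' -> no (excluded)
  pos 4: 'e' -> MATCH
  pos 5: 'b' -> no (excluded)
  pos 6: 'e' -> MATCH
  pos 7: 'e' -> MATCH
  pos 8: 'c' -> no (excluded)
  pos 9: 'e' -> MATCH
Total matches: 6

6


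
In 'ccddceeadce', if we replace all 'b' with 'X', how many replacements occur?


re.sub('b', 'X', text) replaces every occurrence of 'b' with 'X'.
Text: 'ccddceeadce'
Scanning for 'b':
Total replacements: 0

0


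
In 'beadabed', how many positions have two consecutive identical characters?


Looking for consecutive identical characters in 'beadabed':
  pos 0-1: 'b' vs 'e' -> different
  pos 1-2: 'e' vs 'a' -> different
  pos 2-3: 'a' vs 'd' -> different
  pos 3-4: 'd' vs 'a' -> different
  pos 4-5: 'a' vs 'b' -> different
  pos 5-6: 'b' vs 'e' -> different
  pos 6-7: 'e' vs 'd' -> different
Consecutive identical pairs: []
Count: 0

0


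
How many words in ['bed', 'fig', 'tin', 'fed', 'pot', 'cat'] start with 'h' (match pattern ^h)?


Pattern ^h anchors to start of word. Check which words begin with 'h':
  'bed' -> no
  'fig' -> no
  'tin' -> no
  'fed' -> no
  'pot' -> no
  'cat' -> no
Matching words: []
Count: 0

0


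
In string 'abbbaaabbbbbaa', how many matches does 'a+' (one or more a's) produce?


Pattern 'a+' matches one or more consecutive a's.
String: 'abbbaaabbbbbaa'
Scanning for runs of a:
  Match 1: 'a' (length 1)
  Match 2: 'aaa' (length 3)
  Match 3: 'aa' (length 2)
Total matches: 3

3


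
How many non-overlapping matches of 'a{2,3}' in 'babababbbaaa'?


Pattern 'a{2,3}' matches between 2 and 3 consecutive a's (greedy).
String: 'babababbbaaa'
Finding runs of a's and applying greedy matching:
  Run at pos 1: 'a' (length 1)
  Run at pos 3: 'a' (length 1)
  Run at pos 5: 'a' (length 1)
  Run at pos 9: 'aaa' (length 3)
Matches: ['aaa']
Count: 1

1


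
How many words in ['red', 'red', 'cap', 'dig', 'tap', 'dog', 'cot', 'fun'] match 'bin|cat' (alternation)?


Alternation 'bin|cat' matches either 'bin' or 'cat'.
Checking each word:
  'red' -> no
  'red' -> no
  'cap' -> no
  'dig' -> no
  'tap' -> no
  'dog' -> no
  'cot' -> no
  'fun' -> no
Matches: []
Count: 0

0


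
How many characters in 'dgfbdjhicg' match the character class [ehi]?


Character class [ehi] matches any of: {e, h, i}
Scanning string 'dgfbdjhicg' character by character:
  pos 0: 'd' -> no
  pos 1: 'g' -> no
  pos 2: 'f' -> no
  pos 3: 'b' -> no
  pos 4: 'd' -> no
  pos 5: 'j' -> no
  pos 6: 'h' -> MATCH
  pos 7: 'i' -> MATCH
  pos 8: 'c' -> no
  pos 9: 'g' -> no
Total matches: 2

2


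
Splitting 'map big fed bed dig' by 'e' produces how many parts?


Splitting by 'e' breaks the string at each occurrence of the separator.
Text: 'map big fed bed dig'
Parts after split:
  Part 1: 'map big f'
  Part 2: 'd b'
  Part 3: 'd dig'
Total parts: 3

3


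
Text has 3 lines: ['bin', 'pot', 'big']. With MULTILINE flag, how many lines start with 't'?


With MULTILINE flag, ^ matches the start of each line.
Lines: ['bin', 'pot', 'big']
Checking which lines start with 't':
  Line 1: 'bin' -> no
  Line 2: 'pot' -> no
  Line 3: 'big' -> no
Matching lines: []
Count: 0

0


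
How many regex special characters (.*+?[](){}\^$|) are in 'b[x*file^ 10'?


Regex special characters are: . * + ? [ ] ( ) { } \ ^ $ |
Scanning 'b[x*file^ 10':
  pos 1: '[' -> SPECIAL
  pos 3: '*' -> SPECIAL
  pos 8: '^' -> SPECIAL
Special chars found: ['[', '*', '^']
Total: 3

3


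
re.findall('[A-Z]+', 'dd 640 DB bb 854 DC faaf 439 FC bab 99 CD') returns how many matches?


Pattern '[A-Z]+' finds one or more uppercase letters.
Text: 'dd 640 DB bb 854 DC faaf 439 FC bab 99 CD'
Scanning for matches:
  Match 1: 'DB'
  Match 2: 'DC'
  Match 3: 'FC'
  Match 4: 'CD'
Total matches: 4

4


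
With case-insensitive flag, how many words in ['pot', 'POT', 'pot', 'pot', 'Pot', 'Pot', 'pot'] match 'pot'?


Case-insensitive matching: compare each word's lowercase form to 'pot'.
  'pot' -> lower='pot' -> MATCH
  'POT' -> lower='pot' -> MATCH
  'pot' -> lower='pot' -> MATCH
  'pot' -> lower='pot' -> MATCH
  'Pot' -> lower='pot' -> MATCH
  'Pot' -> lower='pot' -> MATCH
  'pot' -> lower='pot' -> MATCH
Matches: ['pot', 'POT', 'pot', 'pot', 'Pot', 'Pot', 'pot']
Count: 7

7


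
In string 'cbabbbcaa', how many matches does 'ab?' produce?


Pattern 'ab?' matches 'a' optionally followed by 'b'.
String: 'cbabbbcaa'
Scanning left to right for 'a' then checking next char:
  Match 1: 'ab' (a followed by b)
  Match 2: 'a' (a not followed by b)
  Match 3: 'a' (a not followed by b)
Total matches: 3

3


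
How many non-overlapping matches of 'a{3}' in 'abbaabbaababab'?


Pattern 'a{3}' matches exactly 3 consecutive a's (greedy, non-overlapping).
String: 'abbaabbaababab'
Scanning for runs of a's:
  Run at pos 0: 'a' (length 1) -> 0 match(es)
  Run at pos 3: 'aa' (length 2) -> 0 match(es)
  Run at pos 7: 'aa' (length 2) -> 0 match(es)
  Run at pos 10: 'a' (length 1) -> 0 match(es)
  Run at pos 12: 'a' (length 1) -> 0 match(es)
Matches found: []
Total: 0

0


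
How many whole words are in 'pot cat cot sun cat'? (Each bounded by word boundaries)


Word boundaries (\b) mark the start/end of each word.
Text: 'pot cat cot sun cat'
Splitting by whitespace:
  Word 1: 'pot'
  Word 2: 'cat'
  Word 3: 'cot'
  Word 4: 'sun'
  Word 5: 'cat'
Total whole words: 5

5


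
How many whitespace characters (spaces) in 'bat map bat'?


\s matches whitespace characters (spaces, tabs, etc.).
Text: 'bat map bat'
This text has 3 words separated by spaces.
Number of spaces = number of words - 1 = 3 - 1 = 2

2


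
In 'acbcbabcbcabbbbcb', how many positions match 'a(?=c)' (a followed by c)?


Lookahead 'a(?=c)' matches 'a' only when followed by 'c'.
String: 'acbcbabcbcabbbbcb'
Checking each position where char is 'a':
  pos 0: 'a' -> MATCH (next='c')
  pos 5: 'a' -> no (next='b')
  pos 10: 'a' -> no (next='b')
Matching positions: [0]
Count: 1

1


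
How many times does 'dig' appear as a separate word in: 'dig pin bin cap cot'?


Scanning each word for exact match 'dig':
  Word 1: 'dig' -> MATCH
  Word 2: 'pin' -> no
  Word 3: 'bin' -> no
  Word 4: 'cap' -> no
  Word 5: 'cot' -> no
Total matches: 1

1


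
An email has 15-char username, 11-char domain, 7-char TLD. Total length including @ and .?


An email address has format: username@domain.tld
Username length: 15
'@' character: 1
Domain length: 11
'.' character: 1
TLD length: 7
Total = 15 + 1 + 11 + 1 + 7 = 35

35


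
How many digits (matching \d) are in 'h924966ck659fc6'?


\d matches any digit 0-9.
Scanning 'h924966ck659fc6':
  pos 1: '9' -> DIGIT
  pos 2: '2' -> DIGIT
  pos 3: '4' -> DIGIT
  pos 4: '9' -> DIGIT
  pos 5: '6' -> DIGIT
  pos 6: '6' -> DIGIT
  pos 9: '6' -> DIGIT
  pos 10: '5' -> DIGIT
  pos 11: '9' -> DIGIT
  pos 14: '6' -> DIGIT
Digits found: ['9', '2', '4', '9', '6', '6', '6', '5', '9', '6']
Total: 10

10


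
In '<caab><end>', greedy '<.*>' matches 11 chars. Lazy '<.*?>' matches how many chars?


Greedy '<.*>' tries to match as MUCH as possible.
Lazy '<.*?>' tries to match as LITTLE as possible.

String: '<caab><end>'
Greedy '<.*>' starts at first '<' and extends to the LAST '>': '<caab><end>' (11 chars)
Lazy '<.*?>' starts at first '<' and stops at the FIRST '>': '<caab>' (6 chars)

6


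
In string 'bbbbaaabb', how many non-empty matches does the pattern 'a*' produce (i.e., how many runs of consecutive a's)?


Pattern 'a*' matches zero or more a's. We want non-empty runs of consecutive a's.
String: 'bbbbaaabb'
Walking through the string to find runs of a's:
  Run 1: positions 4-6 -> 'aaa'
Non-empty runs found: ['aaa']
Count: 1

1


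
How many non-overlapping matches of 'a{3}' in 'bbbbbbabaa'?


Pattern 'a{3}' matches exactly 3 consecutive a's (greedy, non-overlapping).
String: 'bbbbbbabaa'
Scanning for runs of a's:
  Run at pos 6: 'a' (length 1) -> 0 match(es)
  Run at pos 8: 'aa' (length 2) -> 0 match(es)
Matches found: []
Total: 0

0


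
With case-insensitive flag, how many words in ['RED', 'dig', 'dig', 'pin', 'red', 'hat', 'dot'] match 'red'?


Case-insensitive matching: compare each word's lowercase form to 'red'.
  'RED' -> lower='red' -> MATCH
  'dig' -> lower='dig' -> no
  'dig' -> lower='dig' -> no
  'pin' -> lower='pin' -> no
  'red' -> lower='red' -> MATCH
  'hat' -> lower='hat' -> no
  'dot' -> lower='dot' -> no
Matches: ['RED', 'red']
Count: 2

2


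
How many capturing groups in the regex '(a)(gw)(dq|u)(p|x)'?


To count capturing groups, count each '(' that starts a group.
Pattern: '(a)(gw)(dq|u)(p|x)'
Walking through the pattern:
  Position 0: '(' -> group #1
  Position 3: '(' -> group #2
  Position 7: '(' -> group #3
  Position 13: '(' -> group #4
Total capturing groups: 4

4


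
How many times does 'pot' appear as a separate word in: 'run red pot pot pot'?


Scanning each word for exact match 'pot':
  Word 1: 'run' -> no
  Word 2: 'red' -> no
  Word 3: 'pot' -> MATCH
  Word 4: 'pot' -> MATCH
  Word 5: 'pot' -> MATCH
Total matches: 3

3


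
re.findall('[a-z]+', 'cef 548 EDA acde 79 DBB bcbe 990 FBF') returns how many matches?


Pattern '[a-z]+' finds one or more lowercase letters.
Text: 'cef 548 EDA acde 79 DBB bcbe 990 FBF'
Scanning for matches:
  Match 1: 'cef'
  Match 2: 'acde'
  Match 3: 'bcbe'
Total matches: 3

3


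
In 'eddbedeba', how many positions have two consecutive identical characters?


Looking for consecutive identical characters in 'eddbedeba':
  pos 0-1: 'e' vs 'd' -> different
  pos 1-2: 'd' vs 'd' -> MATCH ('dd')
  pos 2-3: 'd' vs 'b' -> different
  pos 3-4: 'b' vs 'e' -> different
  pos 4-5: 'e' vs 'd' -> different
  pos 5-6: 'd' vs 'e' -> different
  pos 6-7: 'e' vs 'b' -> different
  pos 7-8: 'b' vs 'a' -> different
Consecutive identical pairs: ['dd']
Count: 1

1


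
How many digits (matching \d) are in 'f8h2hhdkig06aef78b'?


\d matches any digit 0-9.
Scanning 'f8h2hhdkig06aef78b':
  pos 1: '8' -> DIGIT
  pos 3: '2' -> DIGIT
  pos 10: '0' -> DIGIT
  pos 11: '6' -> DIGIT
  pos 15: '7' -> DIGIT
  pos 16: '8' -> DIGIT
Digits found: ['8', '2', '0', '6', '7', '8']
Total: 6

6


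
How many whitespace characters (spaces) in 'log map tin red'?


\s matches whitespace characters (spaces, tabs, etc.).
Text: 'log map tin red'
This text has 4 words separated by spaces.
Number of spaces = number of words - 1 = 4 - 1 = 3

3


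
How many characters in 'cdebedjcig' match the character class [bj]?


Character class [bj] matches any of: {b, j}
Scanning string 'cdebedjcig' character by character:
  pos 0: 'c' -> no
  pos 1: 'd' -> no
  pos 2: 'e' -> no
  pos 3: 'b' -> MATCH
  pos 4: 'e' -> no
  pos 5: 'd' -> no
  pos 6: 'j' -> MATCH
  pos 7: 'c' -> no
  pos 8: 'i' -> no
  pos 9: 'g' -> no
Total matches: 2

2


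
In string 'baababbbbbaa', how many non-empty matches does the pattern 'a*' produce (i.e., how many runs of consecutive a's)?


Pattern 'a*' matches zero or more a's. We want non-empty runs of consecutive a's.
String: 'baababbbbbaa'
Walking through the string to find runs of a's:
  Run 1: positions 1-2 -> 'aa'
  Run 2: positions 4-4 -> 'a'
  Run 3: positions 10-11 -> 'aa'
Non-empty runs found: ['aa', 'a', 'aa']
Count: 3

3


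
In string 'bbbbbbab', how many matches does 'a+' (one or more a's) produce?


Pattern 'a+' matches one or more consecutive a's.
String: 'bbbbbbab'
Scanning for runs of a:
  Match 1: 'a' (length 1)
Total matches: 1

1


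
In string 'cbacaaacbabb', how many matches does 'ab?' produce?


Pattern 'ab?' matches 'a' optionally followed by 'b'.
String: 'cbacaaacbabb'
Scanning left to right for 'a' then checking next char:
  Match 1: 'a' (a not followed by b)
  Match 2: 'a' (a not followed by b)
  Match 3: 'a' (a not followed by b)
  Match 4: 'a' (a not followed by b)
  Match 5: 'ab' (a followed by b)
Total matches: 5

5


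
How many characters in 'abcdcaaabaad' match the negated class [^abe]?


Negated class [^abe] matches any char NOT in {a, b, e}
Scanning 'abcdcaaabaad':
  pos 0: 'a' -> no (excluded)
  pos 1: 'b' -> no (excluded)
  pos 2: 'c' -> MATCH
  pos 3: 'd' -> MATCH
  pos 4: 'c' -> MATCH
  pos 5: 'a' -> no (excluded)
  pos 6: 'a' -> no (excluded)
  pos 7: 'a' -> no (excluded)
  pos 8: 'b' -> no (excluded)
  pos 9: 'a' -> no (excluded)
  pos 10: 'a' -> no (excluded)
  pos 11: 'd' -> MATCH
Total matches: 4

4


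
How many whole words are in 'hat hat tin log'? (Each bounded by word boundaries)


Word boundaries (\b) mark the start/end of each word.
Text: 'hat hat tin log'
Splitting by whitespace:
  Word 1: 'hat'
  Word 2: 'hat'
  Word 3: 'tin'
  Word 4: 'log'
Total whole words: 4

4


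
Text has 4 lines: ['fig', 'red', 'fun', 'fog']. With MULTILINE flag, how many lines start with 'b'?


With MULTILINE flag, ^ matches the start of each line.
Lines: ['fig', 'red', 'fun', 'fog']
Checking which lines start with 'b':
  Line 1: 'fig' -> no
  Line 2: 'red' -> no
  Line 3: 'fun' -> no
  Line 4: 'fog' -> no
Matching lines: []
Count: 0

0


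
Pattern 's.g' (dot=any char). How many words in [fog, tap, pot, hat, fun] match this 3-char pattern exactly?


Pattern 's.g' means: starts with 's', any single char, ends with 'g'.
Checking each word (must be exactly 3 chars):
  'fog' (len=3): no
  'tap' (len=3): no
  'pot' (len=3): no
  'hat' (len=3): no
  'fun' (len=3): no
Matching words: []
Total: 0

0


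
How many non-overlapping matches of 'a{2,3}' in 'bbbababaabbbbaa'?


Pattern 'a{2,3}' matches between 2 and 3 consecutive a's (greedy).
String: 'bbbababaabbbbaa'
Finding runs of a's and applying greedy matching:
  Run at pos 3: 'a' (length 1)
  Run at pos 5: 'a' (length 1)
  Run at pos 7: 'aa' (length 2)
  Run at pos 13: 'aa' (length 2)
Matches: ['aa', 'aa']
Count: 2

2


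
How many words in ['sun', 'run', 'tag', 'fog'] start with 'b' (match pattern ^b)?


Pattern ^b anchors to start of word. Check which words begin with 'b':
  'sun' -> no
  'run' -> no
  'tag' -> no
  'fog' -> no
Matching words: []
Count: 0

0


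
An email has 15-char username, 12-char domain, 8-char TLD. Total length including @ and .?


An email address has format: username@domain.tld
Username length: 15
'@' character: 1
Domain length: 12
'.' character: 1
TLD length: 8
Total = 15 + 1 + 12 + 1 + 8 = 37

37


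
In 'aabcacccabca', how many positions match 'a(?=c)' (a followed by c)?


Lookahead 'a(?=c)' matches 'a' only when followed by 'c'.
String: 'aabcacccabca'
Checking each position where char is 'a':
  pos 0: 'a' -> no (next='a')
  pos 1: 'a' -> no (next='b')
  pos 4: 'a' -> MATCH (next='c')
  pos 8: 'a' -> no (next='b')
Matching positions: [4]
Count: 1

1


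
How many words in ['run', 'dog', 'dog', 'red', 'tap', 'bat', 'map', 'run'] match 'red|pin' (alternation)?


Alternation 'red|pin' matches either 'red' or 'pin'.
Checking each word:
  'run' -> no
  'dog' -> no
  'dog' -> no
  'red' -> MATCH
  'tap' -> no
  'bat' -> no
  'map' -> no
  'run' -> no
Matches: ['red']
Count: 1

1


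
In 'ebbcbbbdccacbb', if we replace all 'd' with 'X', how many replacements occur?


re.sub('d', 'X', text) replaces every occurrence of 'd' with 'X'.
Text: 'ebbcbbbdccacbb'
Scanning for 'd':
  pos 7: 'd' -> replacement #1
Total replacements: 1

1


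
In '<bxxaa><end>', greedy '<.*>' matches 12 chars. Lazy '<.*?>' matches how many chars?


Greedy '<.*>' tries to match as MUCH as possible.
Lazy '<.*?>' tries to match as LITTLE as possible.

String: '<bxxaa><end>'
Greedy '<.*>' starts at first '<' and extends to the LAST '>': '<bxxaa><end>' (12 chars)
Lazy '<.*?>' starts at first '<' and stops at the FIRST '>': '<bxxaa>' (7 chars)

7


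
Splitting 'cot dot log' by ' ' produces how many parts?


Splitting by ' ' breaks the string at each occurrence of the separator.
Text: 'cot dot log'
Parts after split:
  Part 1: 'cot'
  Part 2: 'dot'
  Part 3: 'log'
Total parts: 3

3


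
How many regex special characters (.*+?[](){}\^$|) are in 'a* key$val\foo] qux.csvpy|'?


Regex special characters are: . * + ? [ ] ( ) { } \ ^ $ |
Scanning 'a* key$val\foo] qux.csvpy|':
  pos 1: '*' -> SPECIAL
  pos 6: '$' -> SPECIAL
  pos 10: '\' -> SPECIAL
  pos 14: ']' -> SPECIAL
  pos 19: '.' -> SPECIAL
  pos 25: '|' -> SPECIAL
Special chars found: ['*', '$', '\\', ']', '.', '|']
Total: 6

6


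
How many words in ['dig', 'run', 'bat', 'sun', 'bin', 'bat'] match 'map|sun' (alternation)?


Alternation 'map|sun' matches either 'map' or 'sun'.
Checking each word:
  'dig' -> no
  'run' -> no
  'bat' -> no
  'sun' -> MATCH
  'bin' -> no
  'bat' -> no
Matches: ['sun']
Count: 1

1


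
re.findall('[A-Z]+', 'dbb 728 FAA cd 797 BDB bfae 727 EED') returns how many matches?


Pattern '[A-Z]+' finds one or more uppercase letters.
Text: 'dbb 728 FAA cd 797 BDB bfae 727 EED'
Scanning for matches:
  Match 1: 'FAA'
  Match 2: 'BDB'
  Match 3: 'EED'
Total matches: 3

3


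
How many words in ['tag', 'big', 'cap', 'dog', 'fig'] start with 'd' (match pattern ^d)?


Pattern ^d anchors to start of word. Check which words begin with 'd':
  'tag' -> no
  'big' -> no
  'cap' -> no
  'dog' -> MATCH (starts with 'd')
  'fig' -> no
Matching words: ['dog']
Count: 1

1


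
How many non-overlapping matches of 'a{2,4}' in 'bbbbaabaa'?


Pattern 'a{2,4}' matches between 2 and 4 consecutive a's (greedy).
String: 'bbbbaabaa'
Finding runs of a's and applying greedy matching:
  Run at pos 4: 'aa' (length 2)
  Run at pos 7: 'aa' (length 2)
Matches: ['aa', 'aa']
Count: 2

2


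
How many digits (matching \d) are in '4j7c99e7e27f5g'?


\d matches any digit 0-9.
Scanning '4j7c99e7e27f5g':
  pos 0: '4' -> DIGIT
  pos 2: '7' -> DIGIT
  pos 4: '9' -> DIGIT
  pos 5: '9' -> DIGIT
  pos 7: '7' -> DIGIT
  pos 9: '2' -> DIGIT
  pos 10: '7' -> DIGIT
  pos 12: '5' -> DIGIT
Digits found: ['4', '7', '9', '9', '7', '2', '7', '5']
Total: 8

8


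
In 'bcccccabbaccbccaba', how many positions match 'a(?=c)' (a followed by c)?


Lookahead 'a(?=c)' matches 'a' only when followed by 'c'.
String: 'bcccccabbaccbccaba'
Checking each position where char is 'a':
  pos 6: 'a' -> no (next='b')
  pos 9: 'a' -> MATCH (next='c')
  pos 15: 'a' -> no (next='b')
Matching positions: [9]
Count: 1

1


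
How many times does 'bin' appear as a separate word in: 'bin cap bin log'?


Scanning each word for exact match 'bin':
  Word 1: 'bin' -> MATCH
  Word 2: 'cap' -> no
  Word 3: 'bin' -> MATCH
  Word 4: 'log' -> no
Total matches: 2

2


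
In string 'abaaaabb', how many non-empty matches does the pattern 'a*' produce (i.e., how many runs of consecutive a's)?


Pattern 'a*' matches zero or more a's. We want non-empty runs of consecutive a's.
String: 'abaaaabb'
Walking through the string to find runs of a's:
  Run 1: positions 0-0 -> 'a'
  Run 2: positions 2-5 -> 'aaaa'
Non-empty runs found: ['a', 'aaaa']
Count: 2

2


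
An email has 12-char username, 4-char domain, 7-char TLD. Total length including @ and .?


An email address has format: username@domain.tld
Username length: 12
'@' character: 1
Domain length: 4
'.' character: 1
TLD length: 7
Total = 12 + 1 + 4 + 1 + 7 = 25

25


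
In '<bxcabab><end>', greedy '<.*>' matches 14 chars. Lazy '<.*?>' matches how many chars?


Greedy '<.*>' tries to match as MUCH as possible.
Lazy '<.*?>' tries to match as LITTLE as possible.

String: '<bxcabab><end>'
Greedy '<.*>' starts at first '<' and extends to the LAST '>': '<bxcabab><end>' (14 chars)
Lazy '<.*?>' starts at first '<' and stops at the FIRST '>': '<bxcabab>' (9 chars)

9


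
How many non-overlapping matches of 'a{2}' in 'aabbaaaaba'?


Pattern 'a{2}' matches exactly 2 consecutive a's (greedy, non-overlapping).
String: 'aabbaaaaba'
Scanning for runs of a's:
  Run at pos 0: 'aa' (length 2) -> 1 match(es)
  Run at pos 4: 'aaaa' (length 4) -> 2 match(es)
  Run at pos 9: 'a' (length 1) -> 0 match(es)
Matches found: ['aa', 'aa', 'aa']
Total: 3

3


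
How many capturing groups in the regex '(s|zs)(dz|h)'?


To count capturing groups, count each '(' that starts a group.
Pattern: '(s|zs)(dz|h)'
Walking through the pattern:
  Position 0: '(' -> group #1
  Position 6: '(' -> group #2
Total capturing groups: 2

2


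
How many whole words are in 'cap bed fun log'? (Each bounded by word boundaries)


Word boundaries (\b) mark the start/end of each word.
Text: 'cap bed fun log'
Splitting by whitespace:
  Word 1: 'cap'
  Word 2: 'bed'
  Word 3: 'fun'
  Word 4: 'log'
Total whole words: 4

4


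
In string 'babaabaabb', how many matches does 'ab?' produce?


Pattern 'ab?' matches 'a' optionally followed by 'b'.
String: 'babaabaabb'
Scanning left to right for 'a' then checking next char:
  Match 1: 'ab' (a followed by b)
  Match 2: 'a' (a not followed by b)
  Match 3: 'ab' (a followed by b)
  Match 4: 'a' (a not followed by b)
  Match 5: 'ab' (a followed by b)
Total matches: 5

5


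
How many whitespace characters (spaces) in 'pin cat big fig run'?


\s matches whitespace characters (spaces, tabs, etc.).
Text: 'pin cat big fig run'
This text has 5 words separated by spaces.
Number of spaces = number of words - 1 = 5 - 1 = 4

4


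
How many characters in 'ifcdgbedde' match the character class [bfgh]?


Character class [bfgh] matches any of: {b, f, g, h}
Scanning string 'ifcdgbedde' character by character:
  pos 0: 'i' -> no
  pos 1: 'f' -> MATCH
  pos 2: 'c' -> no
  pos 3: 'd' -> no
  pos 4: 'g' -> MATCH
  pos 5: 'b' -> MATCH
  pos 6: 'e' -> no
  pos 7: 'd' -> no
  pos 8: 'd' -> no
  pos 9: 'e' -> no
Total matches: 3

3


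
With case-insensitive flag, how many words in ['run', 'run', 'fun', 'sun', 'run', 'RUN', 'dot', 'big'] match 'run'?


Case-insensitive matching: compare each word's lowercase form to 'run'.
  'run' -> lower='run' -> MATCH
  'run' -> lower='run' -> MATCH
  'fun' -> lower='fun' -> no
  'sun' -> lower='sun' -> no
  'run' -> lower='run' -> MATCH
  'RUN' -> lower='run' -> MATCH
  'dot' -> lower='dot' -> no
  'big' -> lower='big' -> no
Matches: ['run', 'run', 'run', 'RUN']
Count: 4

4


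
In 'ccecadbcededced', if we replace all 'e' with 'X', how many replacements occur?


re.sub('e', 'X', text) replaces every occurrence of 'e' with 'X'.
Text: 'ccecadbcededced'
Scanning for 'e':
  pos 2: 'e' -> replacement #1
  pos 8: 'e' -> replacement #2
  pos 10: 'e' -> replacement #3
  pos 13: 'e' -> replacement #4
Total replacements: 4

4
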